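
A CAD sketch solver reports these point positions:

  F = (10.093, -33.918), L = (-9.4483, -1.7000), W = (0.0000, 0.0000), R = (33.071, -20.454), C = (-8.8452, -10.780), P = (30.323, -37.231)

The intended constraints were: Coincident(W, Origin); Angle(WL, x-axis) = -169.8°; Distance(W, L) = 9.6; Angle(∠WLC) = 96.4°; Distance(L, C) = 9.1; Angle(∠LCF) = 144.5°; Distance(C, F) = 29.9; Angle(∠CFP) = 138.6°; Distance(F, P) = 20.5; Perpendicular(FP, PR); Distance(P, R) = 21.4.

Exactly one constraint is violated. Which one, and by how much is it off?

Distance(P, R) = 21.4 — off by 4.40.

W = (0.00, 0.00) ✓; WL at -169.8° ✓; |WL| = 9.600 ✓; ∠WLC = 96.40° ✓; |LC| = 9.100 ✓; ∠LCF = 144.5° ✓; |CF| = 29.90 ✓; ∠CFP = 138.6° ✓; |FP| = 20.50 ✓; ∠(FP, PR) = 90.00° ✓; |PR| = 17.00 ✗.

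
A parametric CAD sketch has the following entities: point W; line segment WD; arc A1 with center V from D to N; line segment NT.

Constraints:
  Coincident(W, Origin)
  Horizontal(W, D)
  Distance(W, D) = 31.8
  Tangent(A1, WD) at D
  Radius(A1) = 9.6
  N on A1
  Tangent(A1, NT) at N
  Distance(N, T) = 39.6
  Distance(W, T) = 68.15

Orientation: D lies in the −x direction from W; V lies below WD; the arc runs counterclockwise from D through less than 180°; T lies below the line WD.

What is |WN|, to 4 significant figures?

41.78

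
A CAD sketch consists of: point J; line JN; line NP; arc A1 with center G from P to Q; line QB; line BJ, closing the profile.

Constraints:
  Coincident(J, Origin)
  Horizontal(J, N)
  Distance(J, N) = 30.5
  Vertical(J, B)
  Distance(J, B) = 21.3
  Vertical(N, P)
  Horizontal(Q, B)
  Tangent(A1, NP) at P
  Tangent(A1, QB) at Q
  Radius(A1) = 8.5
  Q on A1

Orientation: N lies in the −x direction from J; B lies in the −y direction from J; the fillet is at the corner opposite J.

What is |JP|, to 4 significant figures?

33.08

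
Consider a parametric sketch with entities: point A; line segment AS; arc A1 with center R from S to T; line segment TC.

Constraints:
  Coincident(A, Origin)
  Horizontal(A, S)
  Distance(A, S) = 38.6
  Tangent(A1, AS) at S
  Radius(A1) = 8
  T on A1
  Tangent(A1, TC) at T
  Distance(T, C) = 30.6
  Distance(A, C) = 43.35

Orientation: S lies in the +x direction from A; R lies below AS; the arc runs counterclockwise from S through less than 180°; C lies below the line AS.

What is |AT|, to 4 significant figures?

31.42

A is at the origin; AS is horizontal with |AS| = 38.6 and S on the +x side, so S = (38.60, 0.000). The tangent condition forces RS to be normal to AS, so R = S + (0, -8) = (38.60, -8.000). Since RT ⟂ TC (tangency), |RC| = √(8.0² + 30.6²) = 31.63 regardless of where T sits on A1. So C lies on both circle(A, 43.35) and circle(R, 31.63); the below-AS intersection is C = (24.04, -36.08). T is the foot of the tangent from C: T = (30.80, -6.232).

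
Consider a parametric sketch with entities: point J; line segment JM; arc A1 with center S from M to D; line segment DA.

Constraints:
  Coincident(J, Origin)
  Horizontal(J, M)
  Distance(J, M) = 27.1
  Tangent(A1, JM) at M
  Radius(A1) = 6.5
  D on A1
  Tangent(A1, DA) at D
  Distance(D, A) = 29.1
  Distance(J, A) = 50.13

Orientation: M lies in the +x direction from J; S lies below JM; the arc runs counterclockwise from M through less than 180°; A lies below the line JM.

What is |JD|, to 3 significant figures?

23.6

Checks: |JM| = 27.10 ✓; ∠(SM, MJ) = 90.00° ✓; |SM| = 6.500 ✓; |SD| = 6.500 ✓; ∠(SD, DA) = 90.00° ✓; |DA| = 29.10 ✓; |JA| = 50.13 ✓.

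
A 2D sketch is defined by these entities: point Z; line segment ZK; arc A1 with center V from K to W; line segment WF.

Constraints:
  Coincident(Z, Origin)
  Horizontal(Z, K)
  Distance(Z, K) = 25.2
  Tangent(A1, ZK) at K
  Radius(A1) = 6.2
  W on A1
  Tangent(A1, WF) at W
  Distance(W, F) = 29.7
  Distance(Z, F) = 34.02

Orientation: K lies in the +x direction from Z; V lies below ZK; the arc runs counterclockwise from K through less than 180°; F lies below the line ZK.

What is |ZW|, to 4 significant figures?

19.77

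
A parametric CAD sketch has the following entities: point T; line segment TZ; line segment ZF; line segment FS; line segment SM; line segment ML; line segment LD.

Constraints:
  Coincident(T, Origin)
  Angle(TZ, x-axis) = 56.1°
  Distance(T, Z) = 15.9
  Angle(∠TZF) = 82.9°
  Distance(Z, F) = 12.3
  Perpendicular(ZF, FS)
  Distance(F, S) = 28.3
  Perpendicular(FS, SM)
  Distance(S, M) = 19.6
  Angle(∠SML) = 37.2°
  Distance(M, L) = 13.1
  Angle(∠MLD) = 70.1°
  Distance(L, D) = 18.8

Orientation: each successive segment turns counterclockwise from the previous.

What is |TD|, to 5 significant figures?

23.543

∠SML = 37.2° gives ML at 116.00° from the x-axis; with |ML| = 13.1, L = (-3.1185, -3.5802). ∠MLD = 70.1° gives LD at -134.10° from the x-axis; with |LD| = 18.8, D = (-16.202, -17.081). Then |TD| = |D − T| = 23.543.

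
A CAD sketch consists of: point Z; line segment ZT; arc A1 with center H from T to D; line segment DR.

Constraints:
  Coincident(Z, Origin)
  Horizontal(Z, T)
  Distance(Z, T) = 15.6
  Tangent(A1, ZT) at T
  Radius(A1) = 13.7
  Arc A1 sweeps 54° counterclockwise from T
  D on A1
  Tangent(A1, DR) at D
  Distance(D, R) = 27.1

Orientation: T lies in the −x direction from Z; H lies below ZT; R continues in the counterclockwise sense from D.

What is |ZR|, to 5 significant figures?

50.755

On A1, T sits at bearing 90° from H; a 54° counterclockwise sweep puts D at bearing 144°, so D = H + 13.7·(cos 144°, sin 144°) = (-26.684, -5.6473). A1 meets DR tangentially, so HD is at right angles to DR, so DR runs along (−sin 144°, cos 144°); with |DR| = 27.1, R = (-42.613, -27.572). Then |ZR| = |R − Z| = 50.755.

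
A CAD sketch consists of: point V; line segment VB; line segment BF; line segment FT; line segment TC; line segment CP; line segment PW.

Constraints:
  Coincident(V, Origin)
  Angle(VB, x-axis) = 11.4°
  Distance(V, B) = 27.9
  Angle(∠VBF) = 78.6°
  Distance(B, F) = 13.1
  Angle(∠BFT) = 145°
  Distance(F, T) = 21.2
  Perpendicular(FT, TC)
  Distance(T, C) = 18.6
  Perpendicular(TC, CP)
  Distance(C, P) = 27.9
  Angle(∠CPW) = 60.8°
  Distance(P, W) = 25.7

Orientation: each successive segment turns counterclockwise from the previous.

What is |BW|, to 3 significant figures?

20.1

V is at the origin; VB runs at 11.4° with length 27.9, so B = (27.3, 5.51). ∠VBF = 78.6° gives BF at 113° from the x-axis; with |BF| = 13.1, F = (22.3, 17.6). ∠BFT = 145.0° gives FT at 148° from the x-axis; with |FT| = 21.2, T = (4.33, 28.9). The perpendicularity gives TC at right angles to FT, so TC runs at -122°; with |TC| = 18.6, C = (-5.58, 13.1). The perpendicularity gives CP at right angles to TC, so CP runs at -32.2°; with |CP| = 27.9, P = (18.0, -1.72). ∠CPW = 60.8° gives PW at 87.0° from the x-axis; with |PW| = 25.7, W = (19.4, 23.9). Then |BW| = |W − B| = 20.1.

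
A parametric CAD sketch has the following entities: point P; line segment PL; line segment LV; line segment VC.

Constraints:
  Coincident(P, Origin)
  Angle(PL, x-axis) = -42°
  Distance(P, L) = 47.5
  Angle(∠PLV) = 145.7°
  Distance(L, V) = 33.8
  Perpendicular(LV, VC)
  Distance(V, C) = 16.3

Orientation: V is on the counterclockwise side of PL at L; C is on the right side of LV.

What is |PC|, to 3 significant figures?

84.8

∠PLV = 145.7°, so LV runs at -42.0° + (180° − 145.7°) = -7.70° from the x-axis; with |LV| = 33.8, V = L + 33.8·(cos -7.70°, sin -7.70°) = (68.8, -36.3). The perpendicularity gives VC at right angles to LV; with |VC| = 16.3 on the right of LV, C = V + 16.3·(-0.134, -0.991) = (66.6, -52.5). Then |PC| = |C − P| = 84.8.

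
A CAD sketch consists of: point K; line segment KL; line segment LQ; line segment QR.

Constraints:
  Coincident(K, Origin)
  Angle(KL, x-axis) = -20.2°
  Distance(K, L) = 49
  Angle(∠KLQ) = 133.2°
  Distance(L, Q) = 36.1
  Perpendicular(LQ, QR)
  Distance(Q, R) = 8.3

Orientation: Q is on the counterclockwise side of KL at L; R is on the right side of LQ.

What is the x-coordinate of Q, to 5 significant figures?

78.265

K is at the origin; KL runs at -20.2° with length 49.0, so L = 49.0·(cos -20.2°, sin -20.2°) = (45.986, -16.920). ∠KLQ = 133.2°, so LQ runs at -20.2° + (180° − 133.2°) = 26.600° from the x-axis; with |LQ| = 36.1, Q = L + 36.1·(cos 26.600°, sin 26.600°) = (78.265, -0.75551). So Q.x = 78.265.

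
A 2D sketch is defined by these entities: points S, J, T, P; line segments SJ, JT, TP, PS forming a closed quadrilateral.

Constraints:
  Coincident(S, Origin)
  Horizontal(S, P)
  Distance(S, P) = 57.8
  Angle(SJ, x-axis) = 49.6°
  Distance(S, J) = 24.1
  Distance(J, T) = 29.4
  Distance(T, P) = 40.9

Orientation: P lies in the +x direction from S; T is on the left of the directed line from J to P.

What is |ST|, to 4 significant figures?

53.21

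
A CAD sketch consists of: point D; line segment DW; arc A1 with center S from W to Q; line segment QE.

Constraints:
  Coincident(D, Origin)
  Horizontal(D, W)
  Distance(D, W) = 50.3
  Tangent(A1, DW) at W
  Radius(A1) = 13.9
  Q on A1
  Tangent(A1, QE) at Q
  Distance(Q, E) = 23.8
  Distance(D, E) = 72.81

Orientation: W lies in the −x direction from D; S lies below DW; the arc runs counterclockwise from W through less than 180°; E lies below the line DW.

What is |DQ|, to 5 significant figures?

65.952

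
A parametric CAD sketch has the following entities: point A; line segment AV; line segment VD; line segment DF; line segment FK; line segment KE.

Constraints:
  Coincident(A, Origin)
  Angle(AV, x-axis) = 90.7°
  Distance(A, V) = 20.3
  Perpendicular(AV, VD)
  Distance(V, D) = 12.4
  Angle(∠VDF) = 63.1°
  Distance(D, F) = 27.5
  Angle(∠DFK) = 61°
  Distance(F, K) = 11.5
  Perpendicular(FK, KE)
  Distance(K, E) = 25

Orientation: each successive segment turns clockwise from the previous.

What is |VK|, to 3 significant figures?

16.3

A is at the origin; AV runs at 90.7° with length 20.3, so V = (-0.248, 20.3). AV ⟂ VD, so VD runs at 0.700°; with |VD| = 12.4, D = (12.2, 20.4). ∠VDF = 63.1° gives DF at -116° from the x-axis; with |DF| = 27.5, F = (0.00966, -4.22). ∠DFK = 61.0° gives FK at 125° from the x-axis; with |FK| = 11.5, K = (-6.55, 5.22). Then |VK| = |K − V| = 16.3.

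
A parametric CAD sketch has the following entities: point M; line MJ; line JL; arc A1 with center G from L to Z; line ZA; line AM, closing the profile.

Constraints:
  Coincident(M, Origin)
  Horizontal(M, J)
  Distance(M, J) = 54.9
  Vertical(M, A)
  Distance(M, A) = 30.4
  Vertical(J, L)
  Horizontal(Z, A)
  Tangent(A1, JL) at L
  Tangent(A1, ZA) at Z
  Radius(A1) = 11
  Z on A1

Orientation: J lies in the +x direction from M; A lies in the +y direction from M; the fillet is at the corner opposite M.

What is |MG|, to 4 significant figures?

48.00

M is at the origin; MJ is horizontal with |MJ| = 54.9 and J on the +x side, so J = (54.90, 0.000). MA is vertical with |MA| = 30.4 and A on the +y side, so A = (0.000, 30.40). The virtual corner opposite M is at (54.90, 30.40). Tangency of A1 to JL means the radius GL is perpendicular to JL and A1 meets ZA tangentially, so GZ is at right angles to ZA, with radius 11.0, so the center G sits 11.0 in from both sides at G = (43.90, 19.40). Then |MG| = |G − M| = 48.00.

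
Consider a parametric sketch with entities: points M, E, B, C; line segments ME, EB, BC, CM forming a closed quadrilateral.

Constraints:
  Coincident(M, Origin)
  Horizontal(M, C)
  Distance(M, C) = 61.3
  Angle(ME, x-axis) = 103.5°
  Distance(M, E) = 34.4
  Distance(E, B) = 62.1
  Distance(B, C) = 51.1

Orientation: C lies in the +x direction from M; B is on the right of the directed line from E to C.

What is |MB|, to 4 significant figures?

28.70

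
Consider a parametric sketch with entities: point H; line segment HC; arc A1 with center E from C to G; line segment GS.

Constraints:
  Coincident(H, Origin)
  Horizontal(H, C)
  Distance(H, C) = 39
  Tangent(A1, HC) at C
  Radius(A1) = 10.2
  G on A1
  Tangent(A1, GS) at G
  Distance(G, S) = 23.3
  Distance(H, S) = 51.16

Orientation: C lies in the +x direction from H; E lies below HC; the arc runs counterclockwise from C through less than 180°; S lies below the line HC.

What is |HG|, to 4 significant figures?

32.28

Checks: |EG| = 10.20 ✓; ∠(EG, GS) = 90.00° ✓; |GS| = 23.30 ✓; |HS| = 51.16 ✓.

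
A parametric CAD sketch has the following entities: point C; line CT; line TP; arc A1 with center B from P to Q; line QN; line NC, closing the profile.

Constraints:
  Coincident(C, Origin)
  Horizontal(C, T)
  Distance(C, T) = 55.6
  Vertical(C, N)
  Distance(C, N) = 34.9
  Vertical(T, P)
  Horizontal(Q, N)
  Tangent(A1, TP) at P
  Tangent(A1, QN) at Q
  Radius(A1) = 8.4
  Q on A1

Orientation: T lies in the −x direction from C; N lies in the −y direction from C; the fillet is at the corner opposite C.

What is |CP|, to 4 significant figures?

61.59

C is at the origin; CT is horizontal with |CT| = 55.6 and T on the −x side, so T = (-55.60, 0.000). CN is vertical with |CN| = 34.9 and N on the −y side, so N = (0.000, -34.90). The virtual corner opposite C is at (-55.60, -34.90). The tangent condition forces BP to be normal to TP and since A1 is tangent to QN there, BQ ⟂ QN, with radius 8.4, so the center B sits 8.4 in from both sides at B = (-47.20, -26.50). That places the tangent points at P = (-55.60, -26.50) on TP and Q = (-47.20, -34.90) on QN. Then |CP| = |P − C| = 61.59.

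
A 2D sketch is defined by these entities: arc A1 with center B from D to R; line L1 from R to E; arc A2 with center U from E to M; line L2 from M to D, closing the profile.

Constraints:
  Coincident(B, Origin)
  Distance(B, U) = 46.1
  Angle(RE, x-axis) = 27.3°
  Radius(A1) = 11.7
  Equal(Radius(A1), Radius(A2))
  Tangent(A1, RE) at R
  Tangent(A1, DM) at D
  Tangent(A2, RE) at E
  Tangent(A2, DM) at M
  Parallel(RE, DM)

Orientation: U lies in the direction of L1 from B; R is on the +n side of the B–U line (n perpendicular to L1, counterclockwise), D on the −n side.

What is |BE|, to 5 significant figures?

47.562

Tangency of A1 to both parallel lines with radius 11.7 puts R and D at B ± 11.7·n: R = (-5.3662, 10.397), D = (5.3662, -10.397). Equal radii place E and M the same way about U: E = U + 11.7·n = (35.599, 31.541), M = U − 11.7·n = (46.331, 10.747). Then |BE| = |E − B| = 47.562.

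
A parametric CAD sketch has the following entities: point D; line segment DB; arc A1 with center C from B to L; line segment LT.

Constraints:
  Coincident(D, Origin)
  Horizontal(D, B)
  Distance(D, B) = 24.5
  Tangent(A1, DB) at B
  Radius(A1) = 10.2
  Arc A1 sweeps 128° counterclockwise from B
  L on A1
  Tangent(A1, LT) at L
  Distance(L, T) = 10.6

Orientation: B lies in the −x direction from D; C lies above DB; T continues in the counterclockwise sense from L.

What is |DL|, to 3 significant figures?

23.3

D is at the origin; D and B share the same y with |DB| = 24.5 and B on the −x side, so B = (-24.5, 0.00). The tangent condition forces CB to be normal to DB, so C = B + (0, 10.2) = (-24.5, 10.2). On A1, B sits at bearing -90° from C; a 128° counterclockwise sweep puts L at bearing 38°, so L = C + 10.2·(cos 38°, sin 38°) = (-16.5, 16.5). Then |DL| = |L − D| = 23.3.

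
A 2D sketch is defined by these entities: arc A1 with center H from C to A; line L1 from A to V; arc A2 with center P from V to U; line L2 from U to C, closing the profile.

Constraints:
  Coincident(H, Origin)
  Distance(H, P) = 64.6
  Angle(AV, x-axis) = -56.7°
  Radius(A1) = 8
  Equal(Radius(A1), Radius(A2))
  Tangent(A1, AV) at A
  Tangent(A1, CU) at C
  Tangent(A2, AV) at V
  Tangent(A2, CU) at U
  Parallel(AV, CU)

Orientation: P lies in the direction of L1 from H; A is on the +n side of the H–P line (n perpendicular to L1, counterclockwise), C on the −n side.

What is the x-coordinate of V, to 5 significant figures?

42.153

The slot axis is L1's direction at -56.7°, so u = (cos -56.7°, sin -56.7°) = (0.54902, -0.83581) and n = (−sin -56.7°, cos -56.7°) = (0.83581, 0.54902). H is at the origin and P lies 64.6 along u from H, so P = 64.6·u = (35.467, -53.993). Tangency of A1 to both parallel lines with radius 8.0 puts A and C at H ± 8.0·n: A = (6.6865, 4.3922), C = (-6.6865, -4.3922). Equal radii place V and U the same way about P: V = P + 8.0·n = (42.153, -49.601), U = P − 8.0·n = (28.780, -58.385). So V.x = 42.153.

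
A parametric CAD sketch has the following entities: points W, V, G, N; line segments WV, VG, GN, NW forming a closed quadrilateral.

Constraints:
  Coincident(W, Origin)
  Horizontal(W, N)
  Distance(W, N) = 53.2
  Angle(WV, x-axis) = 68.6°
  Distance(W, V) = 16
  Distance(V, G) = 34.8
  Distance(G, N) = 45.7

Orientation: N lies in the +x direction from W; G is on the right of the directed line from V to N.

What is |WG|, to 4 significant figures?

22.70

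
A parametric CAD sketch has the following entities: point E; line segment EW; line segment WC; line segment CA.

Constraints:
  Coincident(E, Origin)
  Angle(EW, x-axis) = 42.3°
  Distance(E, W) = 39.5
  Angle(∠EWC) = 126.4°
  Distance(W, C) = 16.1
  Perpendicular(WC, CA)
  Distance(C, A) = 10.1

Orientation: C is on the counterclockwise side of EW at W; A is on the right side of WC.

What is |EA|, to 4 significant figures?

57.61

E is at the origin; EW runs at 42.3° with length 39.5, so W = 39.5·(cos 42.3°, sin 42.3°) = (29.22, 26.58). ∠EWC = 126.4°, so WC runs at 42.3° + (180° − 126.4°) = 95.90° from the x-axis; with |WC| = 16.1, C = W + 16.1·(cos 95.90°, sin 95.90°) = (27.56, 42.60). WC ⟂ CA; with |CA| = 10.1 on the right of WC, A = C + 10.1·(0.9947, 0.1028) = (37.61, 43.64). Then |EA| = |A − E| = 57.61.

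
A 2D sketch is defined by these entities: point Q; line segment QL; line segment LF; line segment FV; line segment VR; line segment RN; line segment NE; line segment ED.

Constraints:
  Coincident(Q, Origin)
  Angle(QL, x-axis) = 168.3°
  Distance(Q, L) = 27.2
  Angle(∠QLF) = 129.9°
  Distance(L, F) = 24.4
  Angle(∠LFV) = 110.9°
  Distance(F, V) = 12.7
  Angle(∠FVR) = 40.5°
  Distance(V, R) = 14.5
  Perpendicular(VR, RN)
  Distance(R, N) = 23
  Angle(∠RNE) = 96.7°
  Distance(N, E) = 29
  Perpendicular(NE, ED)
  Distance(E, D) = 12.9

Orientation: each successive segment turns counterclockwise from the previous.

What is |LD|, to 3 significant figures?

49.9

∠RNE = 96.7° gives NE at -120° from the x-axis; with |NE| = 29.0, E = (-71.8, -24.6). NE ⟂ ED, so ED runs at -29.7°; with |ED| = 12.9, D = (-60.6, -31.0). Then |LD| = |D − L| = 49.9.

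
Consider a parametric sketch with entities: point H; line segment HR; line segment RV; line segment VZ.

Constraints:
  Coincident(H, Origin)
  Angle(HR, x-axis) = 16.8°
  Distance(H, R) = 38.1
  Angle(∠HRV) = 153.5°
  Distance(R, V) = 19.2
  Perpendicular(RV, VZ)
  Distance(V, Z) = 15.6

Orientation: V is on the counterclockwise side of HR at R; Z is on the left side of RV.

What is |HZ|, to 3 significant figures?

53.3

∠HRV = 153.5°, so RV runs at 16.8° + (180° − 153.5°) = 43.3° from the x-axis; with |RV| = 19.2, V = R + 19.2·(cos 43.3°, sin 43.3°) = (50.4, 24.2). RV is perpendicular to VZ; with |VZ| = 15.6 on the left of RV, Z = V + 15.6·(-0.686, 0.728) = (39.7, 35.5). Then |HZ| = |Z − H| = 53.3.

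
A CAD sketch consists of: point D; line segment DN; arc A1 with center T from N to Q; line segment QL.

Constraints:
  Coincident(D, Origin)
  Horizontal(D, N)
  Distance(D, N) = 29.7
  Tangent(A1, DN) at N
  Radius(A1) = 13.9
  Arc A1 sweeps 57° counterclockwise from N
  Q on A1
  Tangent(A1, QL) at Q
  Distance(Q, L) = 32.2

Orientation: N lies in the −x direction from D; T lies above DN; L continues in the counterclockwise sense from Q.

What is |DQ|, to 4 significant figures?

19.12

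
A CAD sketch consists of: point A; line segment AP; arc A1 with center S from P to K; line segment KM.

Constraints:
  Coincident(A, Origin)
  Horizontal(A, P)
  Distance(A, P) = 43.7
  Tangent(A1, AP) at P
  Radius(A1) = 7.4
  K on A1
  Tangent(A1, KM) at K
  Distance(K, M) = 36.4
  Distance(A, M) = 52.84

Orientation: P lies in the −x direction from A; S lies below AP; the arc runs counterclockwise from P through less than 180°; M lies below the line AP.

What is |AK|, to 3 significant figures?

51.3

Checks: |SK| = 7.400 ✓; ∠(SK, KM) = 90.00° ✓; |KM| = 36.40 ✓; |AM| = 52.84 ✓.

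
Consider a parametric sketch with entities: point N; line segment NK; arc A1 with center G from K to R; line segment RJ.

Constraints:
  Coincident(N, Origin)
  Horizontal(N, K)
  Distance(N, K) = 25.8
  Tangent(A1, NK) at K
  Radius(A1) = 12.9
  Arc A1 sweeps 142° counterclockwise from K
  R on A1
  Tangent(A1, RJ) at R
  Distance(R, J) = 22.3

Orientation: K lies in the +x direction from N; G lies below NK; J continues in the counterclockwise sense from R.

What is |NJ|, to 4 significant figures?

51.08

N is at the origin; N and K share the same y with |NK| = 25.8 and K on the +x side, so K = (25.80, 0.000). The tangent condition forces GK to be normal to NK, so G = K + (0, -12.9) = (25.80, -12.90). On A1, K sits at bearing 90° from G; a 142° counterclockwise sweep puts R at bearing 232°, so R = G + 12.9·(cos 232°, sin 232°) = (17.86, -23.07). A1 meets RJ tangentially, so GR is at right angles to RJ, so RJ runs along (−sin 232°, cos 232°); with |RJ| = 22.3, J = (35.43, -36.79). Then |NJ| = |J − N| = 51.08.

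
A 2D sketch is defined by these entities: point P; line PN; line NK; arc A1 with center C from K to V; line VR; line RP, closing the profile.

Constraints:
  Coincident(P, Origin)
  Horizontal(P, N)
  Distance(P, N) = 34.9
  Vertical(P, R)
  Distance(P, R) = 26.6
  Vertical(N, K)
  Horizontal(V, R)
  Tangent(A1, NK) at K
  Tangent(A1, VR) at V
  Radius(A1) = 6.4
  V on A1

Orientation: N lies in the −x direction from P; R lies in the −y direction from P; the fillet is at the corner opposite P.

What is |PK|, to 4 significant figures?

40.32

P is at the origin; PN is horizontal with |PN| = 34.9 and N on the −x side, so N = (-34.90, 0.000). P and R share the same x with |PR| = 26.6 and R on the −y side, so R = (0.000, -26.60). The virtual corner opposite P is at (-34.90, -26.60). Since A1 is tangent to NK there, CK ⟂ NK and the tangent condition forces CV to be normal to VR, with radius 6.4, so the center C sits 6.4 in from both sides at C = (-28.50, -20.20). That places the tangent points at K = (-34.90, -20.20) on NK and V = (-28.50, -26.60) on VR. Then |PK| = |K − P| = 40.32.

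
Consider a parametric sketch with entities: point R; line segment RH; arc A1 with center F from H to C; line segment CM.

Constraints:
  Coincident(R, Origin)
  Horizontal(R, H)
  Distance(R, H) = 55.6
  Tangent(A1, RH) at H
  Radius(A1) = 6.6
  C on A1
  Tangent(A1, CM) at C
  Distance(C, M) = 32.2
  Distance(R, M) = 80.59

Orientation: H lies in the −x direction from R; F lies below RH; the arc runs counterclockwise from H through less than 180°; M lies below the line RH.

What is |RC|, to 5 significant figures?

61.959

R is at the origin; R and H share the same y with |RH| = 55.6 and H on the −x side, so H = (-55.600, 0.0000). A1 meets RH tangentially, so FH is at right angles to RH, so F = H + (0, -6.6) = (-55.600, -6.6000). Since FC ⟂ CM (tangency), |FM| = √(6.6² + 32.2²) = 32.869 regardless of where C sits on A1. So M lies on both circle(R, 80.59) and circle(F, 32.869); the below-RH intersection is M = (-72.771, -34.628). C is the foot of the tangent from M: C = (-61.805, -4.3523).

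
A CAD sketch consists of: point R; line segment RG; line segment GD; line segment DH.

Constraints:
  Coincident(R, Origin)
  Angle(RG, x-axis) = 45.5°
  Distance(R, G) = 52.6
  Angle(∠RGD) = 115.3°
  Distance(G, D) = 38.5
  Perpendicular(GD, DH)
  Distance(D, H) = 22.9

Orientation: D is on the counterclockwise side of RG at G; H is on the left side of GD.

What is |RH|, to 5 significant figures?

65.775

R is at the origin; RG runs at 45.5° with length 52.6, so G = 52.6·(cos 45.5°, sin 45.5°) = (36.868, 37.517). ∠RGD = 115.3°, so GD runs at 45.5° + (180° − 115.3°) = 110.20° from the x-axis; with |GD| = 38.5, D = G + 38.5·(cos 110.20°, sin 110.20°) = (23.574, 73.649). GD ⟂ DH; with |DH| = 22.9 on the left of GD, H = D + 22.9·(-0.93849, -0.34530) = (2.0824, 65.742). Then |RH| = |H − R| = 65.775.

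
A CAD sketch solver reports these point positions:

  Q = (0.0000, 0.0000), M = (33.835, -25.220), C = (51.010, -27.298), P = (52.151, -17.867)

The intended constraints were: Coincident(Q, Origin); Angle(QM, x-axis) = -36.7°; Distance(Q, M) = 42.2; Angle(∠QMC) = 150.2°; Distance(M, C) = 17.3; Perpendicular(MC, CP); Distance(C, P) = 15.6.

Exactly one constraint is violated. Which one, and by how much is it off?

Distance(C, P) = 15.6 — off by 6.10.

Q = (0.00, 0.00) ✓; QM at -36.70° ✓; |QM| = 42.20 ✓; ∠QMC = 150.2° ✓; |MC| = 17.30 ✓; ∠(MC, CP) = 90.00° ✓; |CP| = 9.500 ✗.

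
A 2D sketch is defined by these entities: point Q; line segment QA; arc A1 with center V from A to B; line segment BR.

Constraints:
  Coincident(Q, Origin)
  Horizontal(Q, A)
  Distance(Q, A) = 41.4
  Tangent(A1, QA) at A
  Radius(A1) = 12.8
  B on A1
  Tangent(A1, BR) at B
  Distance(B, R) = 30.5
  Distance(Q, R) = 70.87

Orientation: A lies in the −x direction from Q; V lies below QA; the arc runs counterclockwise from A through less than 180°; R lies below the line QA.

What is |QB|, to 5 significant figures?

55.349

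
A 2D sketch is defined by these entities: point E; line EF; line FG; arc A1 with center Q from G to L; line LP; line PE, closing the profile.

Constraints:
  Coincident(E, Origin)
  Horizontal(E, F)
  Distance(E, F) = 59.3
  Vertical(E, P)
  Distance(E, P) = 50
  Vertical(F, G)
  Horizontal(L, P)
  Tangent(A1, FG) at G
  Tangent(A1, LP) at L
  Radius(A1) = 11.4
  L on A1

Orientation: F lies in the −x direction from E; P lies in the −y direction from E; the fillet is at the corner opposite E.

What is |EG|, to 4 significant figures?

70.76

E is at the origin; EF is horizontal with |EF| = 59.3 and F on the −x side, so F = (-59.30, 0.000). EP is vertical with |EP| = 50.0 and P on the −y side, so P = (0.000, -50.00). The virtual corner opposite E is at (-59.30, -50.00). The tangent condition forces QG to be normal to FG and since A1 is tangent to LP there, QL ⟂ LP, with radius 11.4, so the center Q sits 11.4 in from both sides at Q = (-47.90, -38.60). That places the tangent points at G = (-59.30, -38.60) on FG and L = (-47.90, -50.00) on LP. Then |EG| = |G − E| = 70.76.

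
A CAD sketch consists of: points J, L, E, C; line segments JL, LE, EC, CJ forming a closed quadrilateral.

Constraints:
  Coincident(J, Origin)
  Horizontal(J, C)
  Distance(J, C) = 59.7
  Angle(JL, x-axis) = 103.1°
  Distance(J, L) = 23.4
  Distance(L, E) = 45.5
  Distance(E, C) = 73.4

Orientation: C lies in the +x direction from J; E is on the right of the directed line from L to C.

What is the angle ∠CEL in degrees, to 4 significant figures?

66.04°

J is at the origin; JC is horizontal with |JC| = 59.7 and C in +x, so C = (59.7, 0). JL runs at 103.1° with |JL| = 23.4, so L = (-5.304, 22.79). E is determined by |LE| = 45.5 and |EC| = 73.4 together: it lies at the intersection of circle(L, 45.5) and circle(C, 73.4). With |LC| = 68.88, the foot of the radical line on LC is 10.36 from L and the perpendicular offset is √(45.5² − 10.36²) = 44.30. Taking the right-of-LC solution: E = (-10.18, -22.45).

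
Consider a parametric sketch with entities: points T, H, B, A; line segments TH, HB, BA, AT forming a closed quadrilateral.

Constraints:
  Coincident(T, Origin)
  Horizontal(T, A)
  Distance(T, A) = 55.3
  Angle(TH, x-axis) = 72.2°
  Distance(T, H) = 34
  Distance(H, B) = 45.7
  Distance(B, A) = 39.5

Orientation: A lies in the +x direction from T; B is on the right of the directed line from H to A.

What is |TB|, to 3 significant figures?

22.0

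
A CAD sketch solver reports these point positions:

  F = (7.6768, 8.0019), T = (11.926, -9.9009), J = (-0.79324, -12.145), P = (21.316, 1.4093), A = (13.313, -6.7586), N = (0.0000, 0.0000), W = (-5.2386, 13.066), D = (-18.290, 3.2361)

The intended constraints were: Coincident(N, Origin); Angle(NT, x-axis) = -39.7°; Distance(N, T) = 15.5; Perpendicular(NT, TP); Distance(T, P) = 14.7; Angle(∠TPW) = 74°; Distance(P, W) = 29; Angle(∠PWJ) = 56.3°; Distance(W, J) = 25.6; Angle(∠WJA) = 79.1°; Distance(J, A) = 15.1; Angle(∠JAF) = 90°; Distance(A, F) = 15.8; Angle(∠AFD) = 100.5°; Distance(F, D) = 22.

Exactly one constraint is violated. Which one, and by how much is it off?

Distance(F, D) = 22 — off by 4.40.

N = (0.00, 0.00) ✓; NT at -39.70° ✓; |NT| = 15.50 ✓; ∠(NT, TP) = 90.00° ✓; |TP| = 14.70 ✓; ∠TPW = 74.00° ✓; |PW| = 29.00 ✓; ∠PWJ = 56.30° ✓; |WJ| = 25.60 ✓; ∠WJA = 79.10° ✓; |JA| = 15.10 ✓; ∠JAF = 90.00° ✓; |AF| = 15.80 ✓; ∠AFD = 100.5° ✓; |FD| = 26.40 ✗.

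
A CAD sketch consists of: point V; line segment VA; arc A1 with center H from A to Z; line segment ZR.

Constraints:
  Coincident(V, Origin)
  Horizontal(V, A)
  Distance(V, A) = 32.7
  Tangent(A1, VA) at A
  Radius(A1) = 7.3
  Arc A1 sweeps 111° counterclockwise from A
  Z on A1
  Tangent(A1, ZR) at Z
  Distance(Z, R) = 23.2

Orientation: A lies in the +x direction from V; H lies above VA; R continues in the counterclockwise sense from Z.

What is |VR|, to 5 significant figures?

44.390

V is at the origin; VA is horizontal with |VA| = 32.7 and A on the +x side, so A = (32.700, 0.0000). A1 meets VA tangentially, so HA is at right angles to VA, so H = A + (0, 7.3) = (32.700, 7.3000). On A1, A sits at bearing -90° from H; a 111° counterclockwise sweep puts Z at bearing 21°, so Z = H + 7.3·(cos 21°, sin 21°) = (39.515, 9.9161). A1 meets ZR tangentially, so HZ is at right angles to ZR, so ZR runs along (−sin 21°, cos 21°); with |ZR| = 23.2, R = (31.201, 31.575). Then |VR| = |R − V| = 44.390.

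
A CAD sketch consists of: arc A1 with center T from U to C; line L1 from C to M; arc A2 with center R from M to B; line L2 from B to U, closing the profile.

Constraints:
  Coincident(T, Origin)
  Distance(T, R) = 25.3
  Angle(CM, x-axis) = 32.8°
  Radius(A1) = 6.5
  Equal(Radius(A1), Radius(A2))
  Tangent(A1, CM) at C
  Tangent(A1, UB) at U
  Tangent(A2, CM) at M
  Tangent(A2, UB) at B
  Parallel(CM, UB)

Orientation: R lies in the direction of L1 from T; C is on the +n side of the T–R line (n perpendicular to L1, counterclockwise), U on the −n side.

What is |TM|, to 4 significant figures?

26.12

The slot axis is L1's direction at 32.8°, so u = (cos 32.8°, sin 32.8°) = (0.8406, 0.5417) and n = (−sin 32.8°, cos 32.8°) = (-0.5417, 0.8406). T is at the origin and R lies 25.3 along u from T, so R = 25.3·u = (21.27, 13.71). Tangency of A1 to both parallel lines with radius 6.5 puts C and U at T ± 6.5·n: C = (-3.521, 5.464), U = (3.521, -5.464). Equal radii place M and B the same way about R: M = R + 6.5·n = (17.75, 19.17), B = R − 6.5·n = (24.79, 8.242). Then |TM| = |M − T| = 26.12.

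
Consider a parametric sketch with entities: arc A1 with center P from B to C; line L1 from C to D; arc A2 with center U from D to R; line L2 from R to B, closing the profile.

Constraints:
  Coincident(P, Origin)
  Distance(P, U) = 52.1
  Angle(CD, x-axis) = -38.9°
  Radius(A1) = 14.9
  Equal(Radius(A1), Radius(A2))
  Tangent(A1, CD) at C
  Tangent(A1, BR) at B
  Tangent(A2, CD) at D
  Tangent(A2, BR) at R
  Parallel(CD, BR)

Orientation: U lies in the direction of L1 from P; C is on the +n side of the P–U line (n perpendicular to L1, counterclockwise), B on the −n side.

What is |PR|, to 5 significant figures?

54.189

The slot axis is L1's direction at -38.9°, so u = (cos -38.9°, sin -38.9°) = (0.77824, -0.62796) and n = (−sin -38.9°, cos -38.9°) = (0.62796, 0.77824). P is at the origin and U lies 52.1 along u from P, so U = 52.1·u = (40.546, -32.717). Tangency of A1 to both parallel lines with radius 14.9 puts C and B at P ± 14.9·n: C = (9.3566, 11.596), B = (-9.3566, -11.596). Equal radii place D and R the same way about U: D = U + 14.9·n = (49.903, -21.121), R = U − 14.9·n = (31.190, -44.313). Then |PR| = |R − P| = 54.189.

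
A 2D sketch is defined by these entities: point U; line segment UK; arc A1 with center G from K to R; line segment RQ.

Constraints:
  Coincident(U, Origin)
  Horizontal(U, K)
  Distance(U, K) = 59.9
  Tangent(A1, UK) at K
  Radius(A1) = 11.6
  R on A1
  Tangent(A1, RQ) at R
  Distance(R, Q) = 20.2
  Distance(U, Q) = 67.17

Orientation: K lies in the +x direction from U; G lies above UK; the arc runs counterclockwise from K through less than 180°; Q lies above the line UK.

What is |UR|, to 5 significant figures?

71.702

Checks: |GK| = 11.60 ✓; |GR| = 11.60 ✓; ∠(GR, RQ) = 90.00° ✓; |RQ| = 20.20 ✓; |UQ| = 67.17 ✓.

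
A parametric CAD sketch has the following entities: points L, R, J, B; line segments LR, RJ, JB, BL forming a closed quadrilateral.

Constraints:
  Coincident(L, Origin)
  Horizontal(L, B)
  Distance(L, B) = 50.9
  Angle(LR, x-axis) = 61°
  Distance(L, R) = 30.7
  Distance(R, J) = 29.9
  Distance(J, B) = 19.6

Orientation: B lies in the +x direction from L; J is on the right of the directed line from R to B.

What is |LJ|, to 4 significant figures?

31.45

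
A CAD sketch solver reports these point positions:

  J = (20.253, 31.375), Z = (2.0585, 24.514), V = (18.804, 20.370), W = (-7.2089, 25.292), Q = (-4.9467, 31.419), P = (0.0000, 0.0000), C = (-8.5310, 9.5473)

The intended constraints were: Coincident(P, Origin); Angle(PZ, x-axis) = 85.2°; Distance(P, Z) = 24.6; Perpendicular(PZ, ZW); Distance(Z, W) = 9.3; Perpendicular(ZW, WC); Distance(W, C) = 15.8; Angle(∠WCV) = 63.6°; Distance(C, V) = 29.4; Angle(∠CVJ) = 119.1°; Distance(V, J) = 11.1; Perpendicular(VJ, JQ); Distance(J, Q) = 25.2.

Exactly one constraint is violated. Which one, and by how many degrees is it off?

Perpendicular(VJ, JQ) — off by 7.40°.

P = (0.00, 0.00) ✓; PZ at 85.20° ✓; |PZ| = 24.60 ✓; ∠(PZ, ZW) = 90.00° ✓; |ZW| = 9.300 ✓; ∠(ZW, WC) = 90.00° ✓; |WC| = 15.80 ✓; ∠WCV = 63.60° ✓; |CV| = 29.40 ✓; ∠CVJ = 119.1° ✓; |VJ| = 11.10 ✓; ∠(VJ, JQ) = 97.40° ✗; |JQ| = 25.20 ✓.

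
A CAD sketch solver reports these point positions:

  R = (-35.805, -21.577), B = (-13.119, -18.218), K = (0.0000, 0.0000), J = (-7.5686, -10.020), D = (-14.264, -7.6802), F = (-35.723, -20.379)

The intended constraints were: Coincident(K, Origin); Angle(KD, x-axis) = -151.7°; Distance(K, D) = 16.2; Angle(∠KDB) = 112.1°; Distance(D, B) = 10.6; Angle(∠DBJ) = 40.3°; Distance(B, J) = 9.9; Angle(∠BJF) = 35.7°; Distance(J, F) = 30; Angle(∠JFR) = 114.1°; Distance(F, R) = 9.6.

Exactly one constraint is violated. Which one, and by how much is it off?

Distance(F, R) = 9.6 — off by 8.40.

K = (0.00, 0.00) ✓; KD at -151.7° ✓; |KD| = 16.20 ✓; ∠KDB = 112.1° ✓; |DB| = 10.60 ✓; ∠DBJ = 40.30° ✓; |BJ| = 9.900 ✓; ∠BJF = 35.70° ✓; |JF| = 30.00 ✓; ∠JFR = 114.1° ✓; |FR| = 1.201 ✗.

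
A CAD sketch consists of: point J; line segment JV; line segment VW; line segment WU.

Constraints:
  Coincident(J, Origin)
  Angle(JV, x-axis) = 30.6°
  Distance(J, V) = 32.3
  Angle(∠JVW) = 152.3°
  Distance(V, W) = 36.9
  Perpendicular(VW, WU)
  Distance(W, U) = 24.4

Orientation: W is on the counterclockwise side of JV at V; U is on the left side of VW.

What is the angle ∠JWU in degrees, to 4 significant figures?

77.09°

∠JVW = 152.3°, so VW runs at 30.6° + (180° − 152.3°) = 58.30° from the x-axis; with |VW| = 36.9, W = V + 36.9·(cos 58.30°, sin 58.30°) = (47.19, 47.84). The perpendicularity gives WU at right angles to VW; with |WU| = 24.4 on the left of VW, U = W + 24.4·(-0.8508, 0.5255) = (26.43, 60.66). Then cos ∠JWU = WJ·WU / (|WJ||WU|), giving 77.09°.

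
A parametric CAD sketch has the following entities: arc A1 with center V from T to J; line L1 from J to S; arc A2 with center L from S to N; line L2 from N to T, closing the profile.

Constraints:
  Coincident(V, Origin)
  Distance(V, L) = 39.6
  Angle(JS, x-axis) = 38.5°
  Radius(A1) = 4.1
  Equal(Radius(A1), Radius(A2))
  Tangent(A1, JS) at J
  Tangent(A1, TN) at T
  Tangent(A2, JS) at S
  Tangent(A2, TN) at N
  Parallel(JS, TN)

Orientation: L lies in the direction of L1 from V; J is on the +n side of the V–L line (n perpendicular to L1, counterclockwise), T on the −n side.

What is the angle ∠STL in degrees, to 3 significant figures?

5.79°

The slot axis is L1's direction at 38.5°, so u = (cos 38.5°, sin 38.5°) = (0.783, 0.623) and n = (−sin 38.5°, cos 38.5°) = (-0.623, 0.783). V is at the origin and L lies 39.6 along u from V, so L = 39.6·u = (31.0, 24.7). Tangency of A1 to both parallel lines with radius 4.1 puts J and T at V ± 4.1·n: J = (-2.55, 3.21), T = (2.55, -3.21). Equal radii place S and N the same way about L: S = L + 4.1·n = (28.4, 27.9), N = L − 4.1·n = (33.5, 21.4). Then cos ∠STL = TS·TL / (|TS||TL|), giving 5.79°.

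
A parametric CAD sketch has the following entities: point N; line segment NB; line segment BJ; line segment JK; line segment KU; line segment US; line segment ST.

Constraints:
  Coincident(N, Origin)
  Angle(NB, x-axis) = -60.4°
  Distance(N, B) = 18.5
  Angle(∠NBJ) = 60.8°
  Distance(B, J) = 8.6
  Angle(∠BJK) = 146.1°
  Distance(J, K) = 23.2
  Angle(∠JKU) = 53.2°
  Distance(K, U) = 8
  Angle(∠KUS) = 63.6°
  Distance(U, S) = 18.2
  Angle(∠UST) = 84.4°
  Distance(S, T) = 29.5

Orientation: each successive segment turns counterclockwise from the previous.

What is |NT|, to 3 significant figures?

44.0

N is at the origin; NB runs at -60.4° with length 18.5, so B = (9.14, -16.1). ∠NBJ = 60.8° gives BJ at 58.8° from the x-axis; with |BJ| = 8.6, J = (13.6, -8.73). ∠BJK = 146.1° gives JK at 92.7° from the x-axis; with |JK| = 23.2, K = (12.5, 14.4). ∠JKU = 53.2° gives KU at -140° from the x-axis; with |KU| = 8.0, U = (6.33, 9.36). ∠KUS = 63.6° gives US at -24.1° from the x-axis; with |US| = 18.2, S = (22.9, 1.92). ∠UST = 84.4° gives ST at 71.5° from the x-axis; with |ST| = 29.5, T = (32.3, 29.9). Then |NT| = |T − N| = 44.0.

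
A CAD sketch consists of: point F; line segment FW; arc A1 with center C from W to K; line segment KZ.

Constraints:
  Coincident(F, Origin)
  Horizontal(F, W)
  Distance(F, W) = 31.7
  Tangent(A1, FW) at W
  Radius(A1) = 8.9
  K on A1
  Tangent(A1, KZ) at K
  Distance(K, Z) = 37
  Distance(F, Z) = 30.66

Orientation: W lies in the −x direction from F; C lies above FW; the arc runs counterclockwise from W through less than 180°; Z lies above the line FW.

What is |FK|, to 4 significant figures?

25.22

Checks: |CK| = 8.900 ✓; ∠(CK, KZ) = 90.00° ✓; |KZ| = 37.00 ✓; |FZ| = 30.66 ✓.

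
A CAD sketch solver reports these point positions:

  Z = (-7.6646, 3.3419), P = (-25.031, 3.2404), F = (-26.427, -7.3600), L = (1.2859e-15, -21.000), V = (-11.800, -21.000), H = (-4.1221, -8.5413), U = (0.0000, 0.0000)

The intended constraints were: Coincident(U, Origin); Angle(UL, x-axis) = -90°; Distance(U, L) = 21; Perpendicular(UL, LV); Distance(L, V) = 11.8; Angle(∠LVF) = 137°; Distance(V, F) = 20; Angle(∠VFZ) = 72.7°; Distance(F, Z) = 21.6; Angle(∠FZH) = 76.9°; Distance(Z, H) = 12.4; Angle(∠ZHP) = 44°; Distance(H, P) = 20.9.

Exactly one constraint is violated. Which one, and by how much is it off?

Distance(H, P) = 20.9 — off by 3.10.

U = (0.00, 0.00) ✓; UL at -90.00° ✓; |UL| = 21.00 ✓; ∠(UL, LV) = 90.00° ✓; |LV| = 11.80 ✓; ∠LVF = 137.0° ✓; |VF| = 20.00 ✓; ∠VFZ = 72.70° ✓; |FZ| = 21.60 ✓; ∠FZH = 76.90° ✓; |ZH| = 12.40 ✓; ∠ZHP = 44.00° ✓; |HP| = 24.00 ✗.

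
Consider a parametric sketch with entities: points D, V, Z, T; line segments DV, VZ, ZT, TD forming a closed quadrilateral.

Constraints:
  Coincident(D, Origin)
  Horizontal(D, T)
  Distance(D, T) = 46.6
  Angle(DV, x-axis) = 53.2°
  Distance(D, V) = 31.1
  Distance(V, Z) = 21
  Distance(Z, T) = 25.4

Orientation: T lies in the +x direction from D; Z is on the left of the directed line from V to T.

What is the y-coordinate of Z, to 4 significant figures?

24.42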